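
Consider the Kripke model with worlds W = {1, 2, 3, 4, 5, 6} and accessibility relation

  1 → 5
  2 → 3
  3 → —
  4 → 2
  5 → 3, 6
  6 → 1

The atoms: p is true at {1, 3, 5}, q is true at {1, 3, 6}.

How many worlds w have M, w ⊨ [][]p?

1: successors {5}; []p there: 5:F. ✗
2: successors {3}; []p there: 3:T. ✓
3: no successors, so [][]p holds vacuously. ✓
4: successors {2}; []p there: 2:T. ✓
5: successors {3, 6}; []p there: 3:T, 6:T. ✓
6: successors {1}; []p there: 1:T. ✓
Satisfying worlds: {2, 3, 4, 5, 6}.

5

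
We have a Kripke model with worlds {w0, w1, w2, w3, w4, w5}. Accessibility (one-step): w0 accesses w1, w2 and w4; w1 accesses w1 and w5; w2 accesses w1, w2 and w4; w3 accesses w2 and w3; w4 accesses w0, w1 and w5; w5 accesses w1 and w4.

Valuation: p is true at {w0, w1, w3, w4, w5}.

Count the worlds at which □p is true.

w0: successors {w1, w2, w4}; p there: w1:T, w2:F, w4:T. ✗
w1: successors {w1, w5}; p there: w1:T, w5:T. ✓
w2: successors {w1, w2, w4}; p there: w1:T, w2:F, w4:T. ✗
w3: successors {w2, w3}; p there: w2:F, w3:T. ✗
w4: successors {w0, w1, w5}; p there: w0:T, w1:T, w5:T. ✓
w5: successors {w1, w4}; p there: w1:T, w4:T. ✓
Satisfying worlds: {w1, w4, w5}.

3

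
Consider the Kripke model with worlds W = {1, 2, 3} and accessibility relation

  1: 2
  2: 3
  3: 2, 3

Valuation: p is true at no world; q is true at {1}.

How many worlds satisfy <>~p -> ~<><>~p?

1: <>~p is T, ~<><>~p is F. ✗
2: <>~p is T, ~<><>~p is F. ✗
3: <>~p is T, ~<><>~p is F. ✗
Satisfying worlds: ∅.

0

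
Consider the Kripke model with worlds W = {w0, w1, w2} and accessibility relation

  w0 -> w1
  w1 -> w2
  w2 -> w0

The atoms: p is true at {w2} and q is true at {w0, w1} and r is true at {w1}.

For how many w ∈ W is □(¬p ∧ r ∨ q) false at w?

w0: successors {w1}; ¬p ∧ r ∨ q there: w1:T. ✓
w1: successors {w2}; ¬p ∧ r ∨ q there: w2:F. ✗
w2: successors {w0}; ¬p ∧ r ∨ q there: w0:T. ✓
Satisfying worlds: {w0, w2}.
So □(¬p ∧ r ∨ q) fails at the other 1 world.

1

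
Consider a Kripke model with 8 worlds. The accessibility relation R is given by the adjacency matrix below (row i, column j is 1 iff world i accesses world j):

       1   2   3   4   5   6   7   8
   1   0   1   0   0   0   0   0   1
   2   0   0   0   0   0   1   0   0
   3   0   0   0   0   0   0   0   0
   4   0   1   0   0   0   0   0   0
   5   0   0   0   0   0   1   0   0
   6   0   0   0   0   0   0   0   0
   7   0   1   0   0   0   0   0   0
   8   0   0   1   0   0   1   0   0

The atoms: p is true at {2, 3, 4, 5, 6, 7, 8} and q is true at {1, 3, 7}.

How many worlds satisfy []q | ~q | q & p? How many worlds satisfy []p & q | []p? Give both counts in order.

For []q | ~q | q & p:
1: []q | ~q is F, q & p is F. ✗
2: []q | ~q is T, q & p is F. ✓
3: []q | ~q is T, q & p is T. ✓
4: []q | ~q is T, q & p is F. ✓
5: []q | ~q is T, q & p is F. ✓
6: []q | ~q is T, q & p is F. ✓
7: []q | ~q is F, q & p is T. ✓
8: []q | ~q is T, q & p is F. ✓
— 7 worlds.
For []p & q | []p:
1: []p & q is T, []p is T. ✓
2: []p & q is F, []p is T. ✓
3: []p & q is T, []p is T. ✓
4: []p & q is F, []p is T. ✓
5: []p & q is F, []p is T. ✓
6: []p & q is F, []p is T. ✓
7: []p & q is T, []p is T. ✓
8: []p & q is F, []p is T. ✓
— 8 worlds.

7 and 8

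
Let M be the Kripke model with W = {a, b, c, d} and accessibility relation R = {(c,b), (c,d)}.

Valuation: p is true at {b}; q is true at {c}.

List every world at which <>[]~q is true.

a: no successors, so <>[]~q fails. ✗
b: no successors, so <>[]~q fails. ✗
c: successors {b, d}; []~q there: b:T, d:T. ✓
d: no successors, so <>[]~q fails. ✗

{c}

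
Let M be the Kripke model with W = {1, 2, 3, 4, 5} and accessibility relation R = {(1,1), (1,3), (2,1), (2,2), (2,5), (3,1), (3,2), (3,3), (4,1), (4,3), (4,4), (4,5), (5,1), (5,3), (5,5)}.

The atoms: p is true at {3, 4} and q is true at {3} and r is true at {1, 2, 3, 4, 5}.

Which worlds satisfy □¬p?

{2}

1: successors {1, 3}; ¬p there: 1:T, 3:F. ✗
2: successors {1, 2, 5}; ¬p there: 1:T, 2:T, 5:T. ✓
3: successors {1, 2, 3}; ¬p there: 1:T, 2:T, 3:F. ✗
4: successors {1, 3, 4, 5}; ¬p there: 1:T, 3:F, 4:F, 5:T. ✗
5: successors {1, 3, 5}; ¬p there: 1:T, 3:F, 5:T. ✗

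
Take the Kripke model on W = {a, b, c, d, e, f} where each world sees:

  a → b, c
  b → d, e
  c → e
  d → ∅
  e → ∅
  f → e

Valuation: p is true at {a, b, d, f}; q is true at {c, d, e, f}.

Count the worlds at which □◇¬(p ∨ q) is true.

a: successors {b, c}; ◇¬(p ∨ q) there: b:F, c:F. ✗
b: successors {d, e}; ◇¬(p ∨ q) there: d:F, e:F. ✗
c: successors {e}; ◇¬(p ∨ q) there: e:F. ✗
d: no successors, so □◇¬(p ∨ q) holds vacuously. ✓
e: no successors, so □◇¬(p ∨ q) holds vacuously. ✓
f: successors {e}; ◇¬(p ∨ q) there: e:F. ✗
Satisfying worlds: {d, e}.

2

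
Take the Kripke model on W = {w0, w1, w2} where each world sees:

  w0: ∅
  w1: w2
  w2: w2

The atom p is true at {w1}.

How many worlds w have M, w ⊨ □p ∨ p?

w0: □p is T, p is F. ✓
w1: □p is F, p is T. ✓
w2: □p is F, p is F. ✗
Satisfying worlds: {w0, w1}.

2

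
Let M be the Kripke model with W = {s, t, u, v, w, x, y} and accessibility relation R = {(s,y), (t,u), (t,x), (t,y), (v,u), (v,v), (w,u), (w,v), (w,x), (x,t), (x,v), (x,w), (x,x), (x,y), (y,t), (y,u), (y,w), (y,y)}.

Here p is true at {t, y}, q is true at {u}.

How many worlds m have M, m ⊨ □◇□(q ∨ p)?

s: successors {y}; ◇□(q ∨ p) there: y:T. ✓
t: successors {u, x, y}; ◇□(q ∨ p) there: u:F, x:F, y:T. ✗
u: no successors, so □◇□(q ∨ p) holds vacuously. ✓
v: successors {u, v}; ◇□(q ∨ p) there: u:F, v:T. ✗
w: successors {u, v, x}; ◇□(q ∨ p) there: u:F, v:T, x:F. ✗
x: successors {t, v, w, x, y}; ◇□(q ∨ p) there: t:T, v:T, w:T, x:F, y:T. ✗
y: successors {t, u, w, y}; ◇□(q ∨ p) there: t:T, u:F, w:T, y:T. ✗
Satisfying worlds: {s, u}.

2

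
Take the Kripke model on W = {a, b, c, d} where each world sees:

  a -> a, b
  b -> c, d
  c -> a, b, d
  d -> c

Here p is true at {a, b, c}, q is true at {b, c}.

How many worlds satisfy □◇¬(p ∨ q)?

1

a: successors {a, b}; ◇¬(p ∨ q) there: a:F, b:T. ✗
b: successors {c, d}; ◇¬(p ∨ q) there: c:T, d:F. ✗
c: successors {a, b, d}; ◇¬(p ∨ q) there: a:F, b:T, d:F. ✗
d: successors {c}; ◇¬(p ∨ q) there: c:T. ✓
Satisfying worlds: {d}.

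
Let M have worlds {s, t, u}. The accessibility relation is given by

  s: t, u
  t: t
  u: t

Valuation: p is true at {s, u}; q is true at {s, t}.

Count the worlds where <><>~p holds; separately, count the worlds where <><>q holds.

3 and 3

For <><>~p:
s: successors {t, u}; <>~p there: t:T, u:T. ✓
t: successors {t}; <>~p there: t:T. ✓
u: successors {t}; <>~p there: t:T. ✓
— 3 worlds.
For <><>q:
s: successors {t, u}; <>q there: t:T, u:T. ✓
t: successors {t}; <>q there: t:T. ✓
u: successors {t}; <>q there: t:T. ✓
— 3 worlds.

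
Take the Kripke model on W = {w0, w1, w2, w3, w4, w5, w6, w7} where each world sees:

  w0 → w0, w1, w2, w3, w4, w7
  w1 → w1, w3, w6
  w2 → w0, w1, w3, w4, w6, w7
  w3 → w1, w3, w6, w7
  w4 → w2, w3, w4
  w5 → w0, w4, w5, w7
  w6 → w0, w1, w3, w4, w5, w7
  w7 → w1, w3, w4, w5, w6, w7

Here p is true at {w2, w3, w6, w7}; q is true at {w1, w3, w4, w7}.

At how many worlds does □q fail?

8

w0: successors {w0, w1, w2, w3, w4, w7}; q there: w0:F, w1:T, w2:F, w3:T, w4:T, w7:T. ✗
w1: successors {w1, w3, w6}; q there: w1:T, w3:T, w6:F. ✗
w2: successors {w0, w1, w3, w4, w6, w7}; q there: w0:F, w1:T, w3:T, w4:T, w6:F, w7:T. ✗
w3: successors {w1, w3, w6, w7}; q there: w1:T, w3:T, w6:F, w7:T. ✗
w4: successors {w2, w3, w4}; q there: w2:F, w3:T, w4:T. ✗
w5: successors {w0, w4, w5, w7}; q there: w0:F, w4:T, w5:F, w7:T. ✗
w6: successors {w0, w1, w3, w4, w5, w7}; q there: w0:F, w1:T, w3:T, w4:T, w5:F, w7:T. ✗
w7: successors {w1, w3, w4, w5, w6, w7}; q there: w1:T, w3:T, w4:T, w5:F, w6:F, w7:T. ✗
Satisfying worlds: ∅.
So □q fails at the other 8 worlds.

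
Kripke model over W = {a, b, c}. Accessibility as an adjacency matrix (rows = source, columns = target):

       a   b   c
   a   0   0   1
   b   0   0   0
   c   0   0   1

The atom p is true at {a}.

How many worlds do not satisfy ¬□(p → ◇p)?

a: □(p → ◇p) is T. ✗
b: □(p → ◇p) is T. ✗
c: □(p → ◇p) is T. ✗
Satisfying worlds: ∅.
So ¬□(p → ◇p) fails at the other 3 worlds.

3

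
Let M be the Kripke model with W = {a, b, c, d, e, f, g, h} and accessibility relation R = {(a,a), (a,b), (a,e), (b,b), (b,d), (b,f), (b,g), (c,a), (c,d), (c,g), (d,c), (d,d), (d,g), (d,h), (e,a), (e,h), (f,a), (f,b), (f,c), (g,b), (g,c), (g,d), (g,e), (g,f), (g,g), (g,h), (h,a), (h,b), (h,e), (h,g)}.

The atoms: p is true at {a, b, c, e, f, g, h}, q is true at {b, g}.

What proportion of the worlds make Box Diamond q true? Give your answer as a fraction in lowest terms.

a: successors {a, b, e}; Diamond q there: a:T, b:T, e:F. ✗
b: successors {b, d, f, g}; Diamond q there: b:T, d:T, f:T, g:T. ✓
c: successors {a, d, g}; Diamond q there: a:T, d:T, g:T. ✓
d: successors {c, d, g, h}; Diamond q there: c:T, d:T, g:T, h:T. ✓
e: successors {a, h}; Diamond q there: a:T, h:T. ✓
f: successors {a, b, c}; Diamond q there: a:T, b:T, c:T. ✓
g: successors {b, c, d, e, f, g, h}; Diamond q there: b:T, c:T, d:T, e:F, f:T, g:T, h:T. ✗
h: successors {a, b, e, g}; Diamond q there: a:T, b:T, e:F, g:T. ✗
That's 5 of 8 worlds, so 5/8.

5/8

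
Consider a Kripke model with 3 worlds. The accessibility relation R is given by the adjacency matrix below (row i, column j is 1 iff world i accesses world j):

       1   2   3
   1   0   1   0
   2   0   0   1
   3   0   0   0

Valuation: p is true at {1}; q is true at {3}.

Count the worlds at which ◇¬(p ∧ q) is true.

1: successors {2}; ¬(p ∧ q) there: 2:T. ✓
2: successors {3}; ¬(p ∧ q) there: 3:T. ✓
3: no successors, so ◇¬(p ∧ q) fails. ✗
Satisfying worlds: {1, 2}.

2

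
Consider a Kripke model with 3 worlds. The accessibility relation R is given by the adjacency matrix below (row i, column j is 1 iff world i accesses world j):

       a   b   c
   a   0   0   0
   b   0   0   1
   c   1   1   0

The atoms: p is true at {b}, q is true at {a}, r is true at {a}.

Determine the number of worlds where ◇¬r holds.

2

a: no successors, so ◇¬r fails. ✗
b: successors {c}; ¬r there: c:T. ✓
c: successors {a, b}; ¬r there: a:F, b:T. ✓
Satisfying worlds: {b, c}.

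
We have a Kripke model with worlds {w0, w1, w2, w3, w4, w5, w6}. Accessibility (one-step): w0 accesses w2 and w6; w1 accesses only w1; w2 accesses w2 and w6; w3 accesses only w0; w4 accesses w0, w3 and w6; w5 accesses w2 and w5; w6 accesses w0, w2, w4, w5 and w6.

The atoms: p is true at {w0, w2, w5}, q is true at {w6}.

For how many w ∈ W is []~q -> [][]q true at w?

4

w0: []~q is F, [][]q is F. ✓
w1: []~q is T, [][]q is F. ✗
w2: []~q is F, [][]q is F. ✓
w3: []~q is T, [][]q is F. ✗
w4: []~q is F, [][]q is F. ✓
w5: []~q is T, [][]q is F. ✗
w6: []~q is F, [][]q is F. ✓
Satisfying worlds: {w0, w2, w4, w6}.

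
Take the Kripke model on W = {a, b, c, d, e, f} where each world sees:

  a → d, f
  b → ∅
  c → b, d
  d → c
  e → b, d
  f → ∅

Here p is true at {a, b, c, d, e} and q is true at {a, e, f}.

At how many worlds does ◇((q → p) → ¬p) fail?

5

a: successors {d, f}; (q → p) → ¬p there: d:F, f:T. ✓
b: no successors, so ◇((q → p) → ¬p) fails. ✗
c: successors {b, d}; (q → p) → ¬p there: b:F, d:F. ✗
d: successors {c}; (q → p) → ¬p there: c:F. ✗
e: successors {b, d}; (q → p) → ¬p there: b:F, d:F. ✗
f: no successors, so ◇((q → p) → ¬p) fails. ✗
Satisfying worlds: {a}.
So ◇((q → p) → ¬p) fails at the other 5 worlds.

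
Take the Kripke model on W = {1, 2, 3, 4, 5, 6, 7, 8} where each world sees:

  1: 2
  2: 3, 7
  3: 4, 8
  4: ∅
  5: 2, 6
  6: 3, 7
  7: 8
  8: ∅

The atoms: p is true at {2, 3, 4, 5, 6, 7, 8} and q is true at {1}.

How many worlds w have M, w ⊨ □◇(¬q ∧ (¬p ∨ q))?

1: successors {2}; ◇(¬q ∧ (¬p ∨ q)) there: 2:F. ✗
2: successors {3, 7}; ◇(¬q ∧ (¬p ∨ q)) there: 3:F, 7:F. ✗
3: successors {4, 8}; ◇(¬q ∧ (¬p ∨ q)) there: 4:F, 8:F. ✗
4: no successors, so □◇(¬q ∧ (¬p ∨ q)) holds vacuously. ✓
5: successors {2, 6}; ◇(¬q ∧ (¬p ∨ q)) there: 2:F, 6:F. ✗
6: successors {3, 7}; ◇(¬q ∧ (¬p ∨ q)) there: 3:F, 7:F. ✗
7: successors {8}; ◇(¬q ∧ (¬p ∨ q)) there: 8:F. ✗
8: no successors, so □◇(¬q ∧ (¬p ∨ q)) holds vacuously. ✓
Satisfying worlds: {4, 8}.

2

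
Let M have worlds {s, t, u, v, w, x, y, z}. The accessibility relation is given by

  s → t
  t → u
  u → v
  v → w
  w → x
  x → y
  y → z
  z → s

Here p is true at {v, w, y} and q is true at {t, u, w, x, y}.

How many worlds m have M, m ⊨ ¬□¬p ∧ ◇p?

3

s: ¬□¬p is F, ◇p is F. ✗
t: ¬□¬p is F, ◇p is F. ✗
u: ¬□¬p is T, ◇p is T. ✓
v: ¬□¬p is T, ◇p is T. ✓
w: ¬□¬p is F, ◇p is F. ✗
x: ¬□¬p is T, ◇p is T. ✓
y: ¬□¬p is F, ◇p is F. ✗
z: ¬□¬p is F, ◇p is F. ✗
Satisfying worlds: {u, v, x}.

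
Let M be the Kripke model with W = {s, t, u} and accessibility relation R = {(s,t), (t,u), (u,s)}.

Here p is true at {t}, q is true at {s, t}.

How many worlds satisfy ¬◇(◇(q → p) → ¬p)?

1

s: ◇(◇(q → p) → ¬p) is F. ✓
t: ◇(◇(q → p) → ¬p) is T. ✗
u: ◇(◇(q → p) → ¬p) is T. ✗
Satisfying worlds: {s}.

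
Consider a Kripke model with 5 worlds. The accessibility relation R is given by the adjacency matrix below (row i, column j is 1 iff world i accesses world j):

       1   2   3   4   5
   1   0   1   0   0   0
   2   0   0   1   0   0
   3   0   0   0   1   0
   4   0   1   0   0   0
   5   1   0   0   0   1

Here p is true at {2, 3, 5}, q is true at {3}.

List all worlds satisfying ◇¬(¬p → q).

{3, 5}

1: successors {2}; ¬(¬p → q) there: 2:F. ✗
2: successors {3}; ¬(¬p → q) there: 3:F. ✗
3: successors {4}; ¬(¬p → q) there: 4:T. ✓
4: successors {2}; ¬(¬p → q) there: 2:F. ✗
5: successors {1, 5}; ¬(¬p → q) there: 1:T, 5:F. ✓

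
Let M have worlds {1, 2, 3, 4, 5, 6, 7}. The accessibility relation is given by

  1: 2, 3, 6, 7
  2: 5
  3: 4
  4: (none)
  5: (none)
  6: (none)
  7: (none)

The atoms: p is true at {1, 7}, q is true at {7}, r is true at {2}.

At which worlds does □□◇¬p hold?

1: successors {2, 3, 6, 7}; □◇¬p there: 2:F, 3:F, 6:T, 7:T. ✗
2: successors {5}; □◇¬p there: 5:T. ✓
3: successors {4}; □◇¬p there: 4:T. ✓
4: no successors, so □□◇¬p holds vacuously. ✓
5: no successors, so □□◇¬p holds vacuously. ✓
6: no successors, so □□◇¬p holds vacuously. ✓
7: no successors, so □□◇¬p holds vacuously. ✓

{2, 3, 4, 5, 6, 7}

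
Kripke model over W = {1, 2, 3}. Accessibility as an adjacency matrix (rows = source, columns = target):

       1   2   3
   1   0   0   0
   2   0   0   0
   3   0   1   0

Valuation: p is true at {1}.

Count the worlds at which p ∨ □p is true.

2

1: p is T, □p is T. ✓
2: p is F, □p is T. ✓
3: p is F, □p is F. ✗
Satisfying worlds: {1, 2}.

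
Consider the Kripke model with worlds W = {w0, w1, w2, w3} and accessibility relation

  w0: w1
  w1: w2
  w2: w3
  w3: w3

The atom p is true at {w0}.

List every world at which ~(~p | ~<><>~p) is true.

w0: ~p | ~<><>~p is F. ✓
w1: ~p | ~<><>~p is T. ✗
w2: ~p | ~<><>~p is T. ✗
w3: ~p | ~<><>~p is T. ✗

{w0}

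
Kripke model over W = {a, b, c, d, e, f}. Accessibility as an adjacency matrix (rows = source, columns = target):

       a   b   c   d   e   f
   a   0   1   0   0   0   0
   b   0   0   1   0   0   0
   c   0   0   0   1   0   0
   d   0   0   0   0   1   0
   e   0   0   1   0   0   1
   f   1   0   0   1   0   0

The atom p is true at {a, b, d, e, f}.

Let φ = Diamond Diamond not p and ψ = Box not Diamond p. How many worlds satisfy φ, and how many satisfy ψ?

2 and 1

For Diamond Diamond not p:
a: successors {b}; Diamond not p there: b:T. ✓
b: successors {c}; Diamond not p there: c:F. ✗
c: successors {d}; Diamond not p there: d:F. ✗
d: successors {e}; Diamond not p there: e:T. ✓
e: successors {c, f}; Diamond not p there: c:F, f:F. ✗
f: successors {a, d}; Diamond not p there: a:F, d:F. ✗
— 2 worlds.
For Box not Diamond p:
a: successors {b}; not Diamond p there: b:T. ✓
b: successors {c}; not Diamond p there: c:F. ✗
c: successors {d}; not Diamond p there: d:F. ✗
d: successors {e}; not Diamond p there: e:F. ✗
e: successors {c, f}; not Diamond p there: c:F, f:F. ✗
f: successors {a, d}; not Diamond p there: a:F, d:F. ✗
— 1 world.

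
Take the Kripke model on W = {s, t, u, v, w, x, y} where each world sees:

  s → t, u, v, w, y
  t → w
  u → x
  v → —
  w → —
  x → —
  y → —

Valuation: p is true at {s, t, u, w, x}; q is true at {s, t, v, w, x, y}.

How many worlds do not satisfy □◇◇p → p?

s: □◇◇p is F, p is T. ✓
t: □◇◇p is F, p is T. ✓
u: □◇◇p is F, p is T. ✓
v: □◇◇p is T, p is F. ✗
w: □◇◇p is T, p is T. ✓
x: □◇◇p is T, p is T. ✓
y: □◇◇p is T, p is F. ✗
Satisfying worlds: {s, t, u, w, x}.
So □◇◇p → p fails at the other 2 worlds.

2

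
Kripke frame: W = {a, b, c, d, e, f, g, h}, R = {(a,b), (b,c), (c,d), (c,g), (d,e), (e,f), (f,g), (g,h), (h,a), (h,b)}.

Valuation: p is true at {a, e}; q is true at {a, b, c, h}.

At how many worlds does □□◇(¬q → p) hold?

a: successors {b}; □◇(¬q → p) there: b:F. ✗
b: successors {c}; □◇(¬q → p) there: c:T. ✓
c: successors {d, g}; □◇(¬q → p) there: d:F, g:T. ✗
d: successors {e}; □◇(¬q → p) there: e:F. ✗
e: successors {f}; □◇(¬q → p) there: f:T. ✓
f: successors {g}; □◇(¬q → p) there: g:T. ✓
g: successors {h}; □◇(¬q → p) there: h:T. ✓
h: successors {a, b}; □◇(¬q → p) there: a:T, b:F. ✗
Satisfying worlds: {b, e, f, g}.

4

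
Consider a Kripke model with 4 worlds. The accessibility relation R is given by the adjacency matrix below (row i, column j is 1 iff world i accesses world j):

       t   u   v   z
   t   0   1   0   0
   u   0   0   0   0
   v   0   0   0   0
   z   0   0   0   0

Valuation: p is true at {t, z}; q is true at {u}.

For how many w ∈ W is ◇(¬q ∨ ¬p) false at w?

3

t: successors {u}; ¬q ∨ ¬p there: u:T. ✓
u: no successors, so ◇(¬q ∨ ¬p) fails. ✗
v: no successors, so ◇(¬q ∨ ¬p) fails. ✗
z: no successors, so ◇(¬q ∨ ¬p) fails. ✗
Satisfying worlds: {t}.
So ◇(¬q ∨ ¬p) fails at the other 3 worlds.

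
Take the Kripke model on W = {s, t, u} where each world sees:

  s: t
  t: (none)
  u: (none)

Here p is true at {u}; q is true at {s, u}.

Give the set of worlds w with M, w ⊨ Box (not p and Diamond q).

s: successors {t}; not p and Diamond q there: t:F. ✗
t: no successors, so Box (not p and Diamond q) holds vacuously. ✓
u: no successors, so Box (not p and Diamond q) holds vacuously. ✓

{t, u}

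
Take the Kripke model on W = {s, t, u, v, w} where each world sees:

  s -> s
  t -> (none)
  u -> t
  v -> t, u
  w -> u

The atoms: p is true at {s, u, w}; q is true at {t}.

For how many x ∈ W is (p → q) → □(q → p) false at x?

1

s: p → q is F, □(q → p) is T. ✓
t: p → q is T, □(q → p) is T. ✓
u: p → q is F, □(q → p) is F. ✓
v: p → q is T, □(q → p) is F. ✗
w: p → q is F, □(q → p) is T. ✓
Satisfying worlds: {s, t, u, w}.
So (p → q) → □(q → p) fails at the other 1 world.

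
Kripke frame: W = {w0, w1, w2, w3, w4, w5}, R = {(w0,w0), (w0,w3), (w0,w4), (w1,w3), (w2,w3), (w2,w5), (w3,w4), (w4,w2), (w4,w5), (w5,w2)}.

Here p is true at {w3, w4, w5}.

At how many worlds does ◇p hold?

w0: successors {w0, w3, w4}; p there: w0:F, w3:T, w4:T. ✓
w1: successors {w3}; p there: w3:T. ✓
w2: successors {w3, w5}; p there: w3:T, w5:T. ✓
w3: successors {w4}; p there: w4:T. ✓
w4: successors {w2, w5}; p there: w2:F, w5:T. ✓
w5: successors {w2}; p there: w2:F. ✗
Satisfying worlds: {w0, w1, w2, w3, w4}.

5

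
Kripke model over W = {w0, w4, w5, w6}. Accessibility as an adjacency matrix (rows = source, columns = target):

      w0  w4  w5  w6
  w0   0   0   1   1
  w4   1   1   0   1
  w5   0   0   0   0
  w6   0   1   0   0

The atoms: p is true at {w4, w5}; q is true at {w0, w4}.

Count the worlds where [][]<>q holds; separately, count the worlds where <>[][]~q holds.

For [][]<>q:
w0: successors {w5, w6}; []<>q there: w5:T, w6:T. ✓
w4: successors {w0, w4, w6}; []<>q there: w0:F, w4:F, w6:T. ✗
w5: no successors, so [][]<>q holds vacuously. ✓
w6: successors {w4}; []<>q there: w4:F. ✗
— 2 worlds.
For <>[][]~q:
w0: successors {w5, w6}; [][]~q there: w5:T, w6:F. ✓
w4: successors {w0, w4, w6}; [][]~q there: w0:F, w4:F, w6:F. ✗
w5: no successors, so <>[][]~q fails. ✗
w6: successors {w4}; [][]~q there: w4:F. ✗
— 1 world.

2 and 1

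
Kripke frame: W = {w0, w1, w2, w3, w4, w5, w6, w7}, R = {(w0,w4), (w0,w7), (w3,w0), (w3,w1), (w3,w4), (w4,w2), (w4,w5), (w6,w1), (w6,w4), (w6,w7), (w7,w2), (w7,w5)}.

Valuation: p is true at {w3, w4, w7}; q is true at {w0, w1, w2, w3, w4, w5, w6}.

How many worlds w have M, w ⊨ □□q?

7

w0: successors {w4, w7}; □q there: w4:T, w7:T. ✓
w1: no successors, so □□q holds vacuously. ✓
w2: no successors, so □□q holds vacuously. ✓
w3: successors {w0, w1, w4}; □q there: w0:F, w1:T, w4:T. ✗
w4: successors {w2, w5}; □q there: w2:T, w5:T. ✓
w5: no successors, so □□q holds vacuously. ✓
w6: successors {w1, w4, w7}; □q there: w1:T, w4:T, w7:T. ✓
w7: successors {w2, w5}; □q there: w2:T, w5:T. ✓
Satisfying worlds: {w0, w1, w2, w4, w5, w6, w7}.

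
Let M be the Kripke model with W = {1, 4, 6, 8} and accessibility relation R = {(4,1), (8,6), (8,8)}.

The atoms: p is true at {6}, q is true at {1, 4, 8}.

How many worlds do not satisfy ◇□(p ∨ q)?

1: no successors, so ◇□(p ∨ q) fails. ✗
4: successors {1}; □(p ∨ q) there: 1:T. ✓
6: no successors, so ◇□(p ∨ q) fails. ✗
8: successors {6, 8}; □(p ∨ q) there: 6:T, 8:T. ✓
Satisfying worlds: {4, 8}.
So ◇□(p ∨ q) fails at the other 2 worlds.

2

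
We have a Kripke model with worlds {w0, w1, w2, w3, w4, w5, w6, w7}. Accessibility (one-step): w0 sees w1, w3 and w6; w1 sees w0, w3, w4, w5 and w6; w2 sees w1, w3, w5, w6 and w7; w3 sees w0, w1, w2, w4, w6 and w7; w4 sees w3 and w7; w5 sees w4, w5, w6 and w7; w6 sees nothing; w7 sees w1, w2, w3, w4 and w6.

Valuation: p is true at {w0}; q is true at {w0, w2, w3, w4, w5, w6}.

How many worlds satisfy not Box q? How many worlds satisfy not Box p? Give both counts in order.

6 and 7

For not Box q:
w0: Box q is F. ✓
w1: Box q is T. ✗
w2: Box q is F. ✓
w3: Box q is F. ✓
w4: Box q is F. ✓
w5: Box q is F. ✓
w6: Box q is T. ✗
w7: Box q is F. ✓
— 6 worlds.
For not Box p:
w0: Box p is F. ✓
w1: Box p is F. ✓
w2: Box p is F. ✓
w3: Box p is F. ✓
w4: Box p is F. ✓
w5: Box p is F. ✓
w6: Box p is T. ✗
w7: Box p is F. ✓
— 7 worlds.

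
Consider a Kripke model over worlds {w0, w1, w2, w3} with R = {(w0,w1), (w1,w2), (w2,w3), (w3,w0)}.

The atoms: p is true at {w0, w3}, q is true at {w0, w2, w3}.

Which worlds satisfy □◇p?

{w1, w2}

w0: successors {w1}; ◇p there: w1:F. ✗
w1: successors {w2}; ◇p there: w2:T. ✓
w2: successors {w3}; ◇p there: w3:T. ✓
w3: successors {w0}; ◇p there: w0:F. ✗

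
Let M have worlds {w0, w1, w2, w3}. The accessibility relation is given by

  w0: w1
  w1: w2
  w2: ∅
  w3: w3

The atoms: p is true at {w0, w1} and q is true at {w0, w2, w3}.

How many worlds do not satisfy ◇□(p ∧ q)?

w0: successors {w1}; □(p ∧ q) there: w1:F. ✗
w1: successors {w2}; □(p ∧ q) there: w2:T. ✓
w2: no successors, so ◇□(p ∧ q) fails. ✗
w3: successors {w3}; □(p ∧ q) there: w3:F. ✗
Satisfying worlds: {w1}.
So ◇□(p ∧ q) fails at the other 3 worlds.

3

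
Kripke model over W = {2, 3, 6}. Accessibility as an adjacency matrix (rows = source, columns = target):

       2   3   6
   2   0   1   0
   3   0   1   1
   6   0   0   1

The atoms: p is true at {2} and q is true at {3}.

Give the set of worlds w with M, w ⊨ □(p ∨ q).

{2}

2: successors {3}; p ∨ q there: 3:T. ✓
3: successors {3, 6}; p ∨ q there: 3:T, 6:F. ✗
6: successors {6}; p ∨ q there: 6:F. ✗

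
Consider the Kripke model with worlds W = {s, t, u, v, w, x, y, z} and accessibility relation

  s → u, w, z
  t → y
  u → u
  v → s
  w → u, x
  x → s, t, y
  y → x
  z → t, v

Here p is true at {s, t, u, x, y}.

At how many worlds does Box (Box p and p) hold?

4

s: successors {u, w, z}; Box p and p there: u:T, w:F, z:F. ✗
t: successors {y}; Box p and p there: y:T. ✓
u: successors {u}; Box p and p there: u:T. ✓
v: successors {s}; Box p and p there: s:F. ✗
w: successors {u, x}; Box p and p there: u:T, x:T. ✓
x: successors {s, t, y}; Box p and p there: s:F, t:T, y:T. ✗
y: successors {x}; Box p and p there: x:T. ✓
z: successors {t, v}; Box p and p there: t:T, v:F. ✗
Satisfying worlds: {t, u, w, y}.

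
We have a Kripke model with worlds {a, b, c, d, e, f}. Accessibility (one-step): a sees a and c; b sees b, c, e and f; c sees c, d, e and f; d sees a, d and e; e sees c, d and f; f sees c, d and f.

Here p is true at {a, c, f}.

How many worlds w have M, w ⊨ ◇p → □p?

a: ◇p is T, □p is T. ✓
b: ◇p is T, □p is F. ✗
c: ◇p is T, □p is F. ✗
d: ◇p is T, □p is F. ✗
e: ◇p is T, □p is F. ✗
f: ◇p is T, □p is F. ✗
Satisfying worlds: {a}.

1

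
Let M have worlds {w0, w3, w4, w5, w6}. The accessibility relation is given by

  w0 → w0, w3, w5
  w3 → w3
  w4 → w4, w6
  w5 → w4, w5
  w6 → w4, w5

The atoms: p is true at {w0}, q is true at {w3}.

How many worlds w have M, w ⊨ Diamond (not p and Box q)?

2

w0: successors {w0, w3, w5}; not p and Box q there: w0:F, w3:T, w5:F. ✓
w3: successors {w3}; not p and Box q there: w3:T. ✓
w4: successors {w4, w6}; not p and Box q there: w4:F, w6:F. ✗
w5: successors {w4, w5}; not p and Box q there: w4:F, w5:F. ✗
w6: successors {w4, w5}; not p and Box q there: w4:F, w5:F. ✗
Satisfying worlds: {w0, w3}.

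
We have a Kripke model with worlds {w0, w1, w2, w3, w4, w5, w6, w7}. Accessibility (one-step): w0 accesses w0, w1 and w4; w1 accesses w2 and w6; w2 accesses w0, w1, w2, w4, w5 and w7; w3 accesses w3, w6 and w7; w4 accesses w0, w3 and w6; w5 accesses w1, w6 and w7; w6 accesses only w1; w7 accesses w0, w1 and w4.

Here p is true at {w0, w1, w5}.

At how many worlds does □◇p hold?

w0: successors {w0, w1, w4}; ◇p there: w0:T, w1:F, w4:T. ✗
w1: successors {w2, w6}; ◇p there: w2:T, w6:T. ✓
w2: successors {w0, w1, w2, w4, w5, w7}; ◇p there: w0:T, w1:F, w2:T, w4:T, w5:T, w7:T. ✗
w3: successors {w3, w6, w7}; ◇p there: w3:F, w6:T, w7:T. ✗
w4: successors {w0, w3, w6}; ◇p there: w0:T, w3:F, w6:T. ✗
w5: successors {w1, w6, w7}; ◇p there: w1:F, w6:T, w7:T. ✗
w6: successors {w1}; ◇p there: w1:F. ✗
w7: successors {w0, w1, w4}; ◇p there: w0:T, w1:F, w4:T. ✗
Satisfying worlds: {w1}.

1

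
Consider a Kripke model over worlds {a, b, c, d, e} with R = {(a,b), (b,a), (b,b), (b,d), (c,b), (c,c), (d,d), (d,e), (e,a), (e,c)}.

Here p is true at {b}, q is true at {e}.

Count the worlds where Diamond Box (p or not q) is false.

a: successors {b}; Box (p or not q) there: b:T. ✓
b: successors {a, b, d}; Box (p or not q) there: a:T, b:T, d:F. ✓
c: successors {b, c}; Box (p or not q) there: b:T, c:T. ✓
d: successors {d, e}; Box (p or not q) there: d:F, e:T. ✓
e: successors {a, c}; Box (p or not q) there: a:T, c:T. ✓
Satisfying worlds: {a, b, c, d, e}.
So Diamond Box (p or not q) fails at the other 0 worlds.

0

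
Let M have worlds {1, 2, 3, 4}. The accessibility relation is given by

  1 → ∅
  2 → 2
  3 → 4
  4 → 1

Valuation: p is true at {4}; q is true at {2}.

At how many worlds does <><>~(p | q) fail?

1: no successors, so <><>~(p | q) fails. ✗
2: successors {2}; <>~(p | q) there: 2:F. ✗
3: successors {4}; <>~(p | q) there: 4:T. ✓
4: successors {1}; <>~(p | q) there: 1:F. ✗
Satisfying worlds: {3}.
So <><>~(p | q) fails at the other 3 worlds.

3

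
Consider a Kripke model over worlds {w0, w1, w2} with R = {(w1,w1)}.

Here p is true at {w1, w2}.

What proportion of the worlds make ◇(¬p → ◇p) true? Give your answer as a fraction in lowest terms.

w0: no successors, so ◇(¬p → ◇p) fails. ✗
w1: successors {w1}; ¬p → ◇p there: w1:T. ✓
w2: no successors, so ◇(¬p → ◇p) fails. ✗
That's 1 of 3 worlds, so 1/3.

1/3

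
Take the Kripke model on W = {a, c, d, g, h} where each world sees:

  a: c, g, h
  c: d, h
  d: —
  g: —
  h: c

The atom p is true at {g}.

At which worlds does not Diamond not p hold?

{d, g}

a: Diamond not p is T. ✗
c: Diamond not p is T. ✗
d: Diamond not p is F. ✓
g: Diamond not p is F. ✓
h: Diamond not p is T. ✗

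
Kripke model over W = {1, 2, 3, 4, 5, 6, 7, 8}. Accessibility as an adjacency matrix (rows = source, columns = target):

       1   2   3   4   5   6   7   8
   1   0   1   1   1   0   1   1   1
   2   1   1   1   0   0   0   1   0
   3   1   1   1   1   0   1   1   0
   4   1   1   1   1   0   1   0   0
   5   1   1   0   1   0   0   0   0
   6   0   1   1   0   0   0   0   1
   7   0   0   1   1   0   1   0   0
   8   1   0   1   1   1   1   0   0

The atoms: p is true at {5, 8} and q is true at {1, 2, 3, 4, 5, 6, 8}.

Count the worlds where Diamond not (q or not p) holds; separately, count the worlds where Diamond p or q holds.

0 and 7

For Diamond not (q or not p):
1: successors {2, 3, 4, 6, 7, 8}; not (q or not p) there: 2:F, 3:F, 4:F, 6:F, 7:F, 8:F. ✗
2: successors {1, 2, 3, 7}; not (q or not p) there: 1:F, 2:F, 3:F, 7:F. ✗
3: successors {1, 2, 3, 4, 6, 7}; not (q or not p) there: 1:F, 2:F, 3:F, 4:F, 6:F, 7:F. ✗
4: successors {1, 2, 3, 4, 6}; not (q or not p) there: 1:F, 2:F, 3:F, 4:F, 6:F. ✗
5: successors {1, 2, 4}; not (q or not p) there: 1:F, 2:F, 4:F. ✗
6: successors {2, 3, 8}; not (q or not p) there: 2:F, 3:F, 8:F. ✗
7: successors {3, 4, 6}; not (q or not p) there: 3:F, 4:F, 6:F. ✗
8: successors {1, 3, 4, 5, 6}; not (q or not p) there: 1:F, 3:F, 4:F, 5:F, 6:F. ✗
— 0 worlds.
For Diamond p or q:
1: Diamond p is T, q is T. ✓
2: Diamond p is F, q is T. ✓
3: Diamond p is F, q is T. ✓
4: Diamond p is F, q is T. ✓
5: Diamond p is F, q is T. ✓
6: Diamond p is T, q is T. ✓
7: Diamond p is F, q is F. ✗
8: Diamond p is T, q is T. ✓
— 7 worlds.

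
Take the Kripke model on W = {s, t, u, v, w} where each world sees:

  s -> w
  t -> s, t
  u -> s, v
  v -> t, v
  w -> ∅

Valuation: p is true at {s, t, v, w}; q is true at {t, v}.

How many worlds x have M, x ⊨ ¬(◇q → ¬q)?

s: ◇q → ¬q is T. ✗
t: ◇q → ¬q is F. ✓
u: ◇q → ¬q is T. ✗
v: ◇q → ¬q is F. ✓
w: ◇q → ¬q is T. ✗
Satisfying worlds: {t, v}.

2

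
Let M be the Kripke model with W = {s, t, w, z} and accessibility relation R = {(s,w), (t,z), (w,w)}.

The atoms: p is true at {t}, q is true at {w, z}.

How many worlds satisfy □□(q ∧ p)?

2

s: successors {w}; □(q ∧ p) there: w:F. ✗
t: successors {z}; □(q ∧ p) there: z:T. ✓
w: successors {w}; □(q ∧ p) there: w:F. ✗
z: no successors, so □□(q ∧ p) holds vacuously. ✓
Satisfying worlds: {t, z}.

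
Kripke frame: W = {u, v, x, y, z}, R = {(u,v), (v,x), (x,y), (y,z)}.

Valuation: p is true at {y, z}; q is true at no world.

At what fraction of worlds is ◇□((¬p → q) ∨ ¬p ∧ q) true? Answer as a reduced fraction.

u: successors {v}; □((¬p → q) ∨ ¬p ∧ q) there: v:F. ✗
v: successors {x}; □((¬p → q) ∨ ¬p ∧ q) there: x:T. ✓
x: successors {y}; □((¬p → q) ∨ ¬p ∧ q) there: y:T. ✓
y: successors {z}; □((¬p → q) ∨ ¬p ∧ q) there: z:T. ✓
z: no successors, so ◇□((¬p → q) ∨ ¬p ∧ q) fails. ✗
That's 3 of 5 worlds, so 3/5.

3/5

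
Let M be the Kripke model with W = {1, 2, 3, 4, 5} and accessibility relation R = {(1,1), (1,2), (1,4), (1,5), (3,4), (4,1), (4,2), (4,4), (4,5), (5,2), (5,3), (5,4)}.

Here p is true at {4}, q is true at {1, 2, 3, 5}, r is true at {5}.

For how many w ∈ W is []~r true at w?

3

1: successors {1, 2, 4, 5}; ~r there: 1:T, 2:T, 4:T, 5:F. ✗
2: no successors, so []~r holds vacuously. ✓
3: successors {4}; ~r there: 4:T. ✓
4: successors {1, 2, 4, 5}; ~r there: 1:T, 2:T, 4:T, 5:F. ✗
5: successors {2, 3, 4}; ~r there: 2:T, 3:T, 4:T. ✓
Satisfying worlds: {2, 3, 5}.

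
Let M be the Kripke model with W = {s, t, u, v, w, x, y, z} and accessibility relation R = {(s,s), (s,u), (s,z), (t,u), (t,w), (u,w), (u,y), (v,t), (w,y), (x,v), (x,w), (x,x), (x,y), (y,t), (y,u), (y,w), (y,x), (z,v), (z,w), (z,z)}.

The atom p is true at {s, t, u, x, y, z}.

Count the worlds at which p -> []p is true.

3

s: p is T, []p is T. ✓
t: p is T, []p is F. ✗
u: p is T, []p is F. ✗
v: p is F, []p is T. ✓
w: p is F, []p is T. ✓
x: p is T, []p is F. ✗
y: p is T, []p is F. ✗
z: p is T, []p is F. ✗
Satisfying worlds: {s, v, w}.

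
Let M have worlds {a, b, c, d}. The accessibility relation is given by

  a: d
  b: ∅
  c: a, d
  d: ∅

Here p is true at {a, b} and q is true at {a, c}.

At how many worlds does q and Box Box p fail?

a: q is T, Box Box p is T. ✓
b: q is F, Box Box p is T. ✗
c: q is T, Box Box p is F. ✗
d: q is F, Box Box p is T. ✗
Satisfying worlds: {a}.
So q and Box Box p fails at the other 3 worlds.

3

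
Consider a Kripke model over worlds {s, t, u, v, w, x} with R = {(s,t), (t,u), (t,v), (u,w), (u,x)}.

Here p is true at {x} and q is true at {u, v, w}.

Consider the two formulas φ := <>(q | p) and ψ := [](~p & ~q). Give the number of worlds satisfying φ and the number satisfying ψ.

For <>(q | p):
s: successors {t}; q | p there: t:F. ✗
t: successors {u, v}; q | p there: u:T, v:T. ✓
u: successors {w, x}; q | p there: w:T, x:T. ✓
v: no successors, so <>(q | p) fails. ✗
w: no successors, so <>(q | p) fails. ✗
x: no successors, so <>(q | p) fails. ✗
— 2 worlds.
For [](~p & ~q):
s: successors {t}; ~p & ~q there: t:T. ✓
t: successors {u, v}; ~p & ~q there: u:F, v:F. ✗
u: successors {w, x}; ~p & ~q there: w:F, x:F. ✗
v: no successors, so [](~p & ~q) holds vacuously. ✓
w: no successors, so [](~p & ~q) holds vacuously. ✓
x: no successors, so [](~p & ~q) holds vacuously. ✓
— 4 worlds.

2 and 4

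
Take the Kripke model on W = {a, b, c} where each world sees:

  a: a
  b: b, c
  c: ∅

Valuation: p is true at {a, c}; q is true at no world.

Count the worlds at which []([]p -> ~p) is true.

1

a: successors {a}; []p -> ~p there: a:F. ✗
b: successors {b, c}; []p -> ~p there: b:T, c:F. ✗
c: no successors, so []([]p -> ~p) holds vacuously. ✓
Satisfying worlds: {c}.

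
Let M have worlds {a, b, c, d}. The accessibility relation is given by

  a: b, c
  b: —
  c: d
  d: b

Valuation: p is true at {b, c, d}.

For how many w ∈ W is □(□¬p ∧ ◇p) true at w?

a: successors {b, c}; □¬p ∧ ◇p there: b:F, c:F. ✗
b: no successors, so □(□¬p ∧ ◇p) holds vacuously. ✓
c: successors {d}; □¬p ∧ ◇p there: d:F. ✗
d: successors {b}; □¬p ∧ ◇p there: b:F. ✗
Satisfying worlds: {b}.

1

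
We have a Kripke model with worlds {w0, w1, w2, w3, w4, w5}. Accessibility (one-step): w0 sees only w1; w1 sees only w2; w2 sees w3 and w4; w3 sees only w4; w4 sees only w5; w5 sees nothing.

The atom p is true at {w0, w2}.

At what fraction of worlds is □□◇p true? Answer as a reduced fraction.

1/3

w0: successors {w1}; □◇p there: w1:F. ✗
w1: successors {w2}; □◇p there: w2:F. ✗
w2: successors {w3, w4}; □◇p there: w3:F, w4:F. ✗
w3: successors {w4}; □◇p there: w4:F. ✗
w4: successors {w5}; □◇p there: w5:T. ✓
w5: no successors, so □□◇p holds vacuously. ✓
That's 2 of 6 worlds, so 2/6 = 1/3.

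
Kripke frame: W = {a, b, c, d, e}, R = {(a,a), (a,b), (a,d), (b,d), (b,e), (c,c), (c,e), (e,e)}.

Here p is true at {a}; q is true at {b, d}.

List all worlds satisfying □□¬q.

a: successors {a, b, d}; □¬q there: a:F, b:F, d:T. ✗
b: successors {d, e}; □¬q there: d:T, e:T. ✓
c: successors {c, e}; □¬q there: c:T, e:T. ✓
d: no successors, so □□¬q holds vacuously. ✓
e: successors {e}; □¬q there: e:T. ✓

{b, c, d, e}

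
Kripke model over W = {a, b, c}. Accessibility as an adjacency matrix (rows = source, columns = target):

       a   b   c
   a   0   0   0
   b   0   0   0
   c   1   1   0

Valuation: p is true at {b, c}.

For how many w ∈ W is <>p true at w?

a: no successors, so <>p fails. ✗
b: no successors, so <>p fails. ✗
c: successors {a, b}; p there: a:F, b:T. ✓
Satisfying worlds: {c}.

1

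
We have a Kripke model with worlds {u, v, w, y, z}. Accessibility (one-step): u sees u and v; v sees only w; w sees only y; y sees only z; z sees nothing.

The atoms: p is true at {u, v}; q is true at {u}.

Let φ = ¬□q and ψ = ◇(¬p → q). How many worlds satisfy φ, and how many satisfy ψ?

4 and 1

For ¬□q:
u: □q is F. ✓
v: □q is F. ✓
w: □q is F. ✓
y: □q is F. ✓
z: □q is T. ✗
— 4 worlds.
For ◇(¬p → q):
u: successors {u, v}; ¬p → q there: u:T, v:T. ✓
v: successors {w}; ¬p → q there: w:F. ✗
w: successors {y}; ¬p → q there: y:F. ✗
y: successors {z}; ¬p → q there: z:F. ✗
z: no successors, so ◇(¬p → q) fails. ✗
— 1 world.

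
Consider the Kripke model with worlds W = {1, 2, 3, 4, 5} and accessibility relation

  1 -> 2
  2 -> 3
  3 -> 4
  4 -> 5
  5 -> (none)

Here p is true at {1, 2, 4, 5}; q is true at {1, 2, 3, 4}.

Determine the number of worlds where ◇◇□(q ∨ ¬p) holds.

1: successors {2}; ◇□(q ∨ ¬p) there: 2:T. ✓
2: successors {3}; ◇□(q ∨ ¬p) there: 3:F. ✗
3: successors {4}; ◇□(q ∨ ¬p) there: 4:T. ✓
4: successors {5}; ◇□(q ∨ ¬p) there: 5:F. ✗
5: no successors, so ◇◇□(q ∨ ¬p) fails. ✗
Satisfying worlds: {1, 3}.

2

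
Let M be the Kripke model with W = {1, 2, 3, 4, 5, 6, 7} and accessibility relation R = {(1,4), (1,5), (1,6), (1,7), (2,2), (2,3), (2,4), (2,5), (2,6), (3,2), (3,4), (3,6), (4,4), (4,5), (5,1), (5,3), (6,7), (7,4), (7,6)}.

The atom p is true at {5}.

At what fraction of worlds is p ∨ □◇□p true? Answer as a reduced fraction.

1/7

1: p is F, □◇□p is F. ✗
2: p is F, □◇□p is F. ✗
3: p is F, □◇□p is F. ✗
4: p is F, □◇□p is F. ✗
5: p is T, □◇□p is F. ✓
6: p is F, □◇□p is F. ✗
7: p is F, □◇□p is F. ✗
That's 1 of 7 worlds, so 1/7.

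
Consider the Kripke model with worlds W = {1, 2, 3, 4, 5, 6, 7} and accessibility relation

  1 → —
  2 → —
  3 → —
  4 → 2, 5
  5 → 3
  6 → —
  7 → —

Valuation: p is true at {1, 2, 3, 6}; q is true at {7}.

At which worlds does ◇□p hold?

1: no successors, so ◇□p fails. ✗
2: no successors, so ◇□p fails. ✗
3: no successors, so ◇□p fails. ✗
4: successors {2, 5}; □p there: 2:T, 5:T. ✓
5: successors {3}; □p there: 3:T. ✓
6: no successors, so ◇□p fails. ✗
7: no successors, so ◇□p fails. ✗

{4, 5}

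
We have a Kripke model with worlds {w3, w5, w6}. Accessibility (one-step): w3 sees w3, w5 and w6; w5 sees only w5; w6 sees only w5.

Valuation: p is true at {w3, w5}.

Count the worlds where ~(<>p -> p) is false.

w3: <>p -> p is T. ✗
w5: <>p -> p is T. ✗
w6: <>p -> p is F. ✓
Satisfying worlds: {w6}.
So ~(<>p -> p) fails at the other 2 worlds.

2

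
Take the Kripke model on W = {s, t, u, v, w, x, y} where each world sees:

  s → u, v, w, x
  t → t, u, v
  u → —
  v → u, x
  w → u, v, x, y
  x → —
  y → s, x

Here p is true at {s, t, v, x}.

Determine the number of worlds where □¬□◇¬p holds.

s: successors {u, v, w, x}; ¬□◇¬p there: u:F, v:T, w:T, x:F. ✗
t: successors {t, u, v}; ¬□◇¬p there: t:T, u:F, v:T. ✗
u: no successors, so □¬□◇¬p holds vacuously. ✓
v: successors {u, x}; ¬□◇¬p there: u:F, x:F. ✗
w: successors {u, v, x, y}; ¬□◇¬p there: u:F, v:T, x:F, y:T. ✗
x: no successors, so □¬□◇¬p holds vacuously. ✓
y: successors {s, x}; ¬□◇¬p there: s:T, x:F. ✗
Satisfying worlds: {u, x}.

2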